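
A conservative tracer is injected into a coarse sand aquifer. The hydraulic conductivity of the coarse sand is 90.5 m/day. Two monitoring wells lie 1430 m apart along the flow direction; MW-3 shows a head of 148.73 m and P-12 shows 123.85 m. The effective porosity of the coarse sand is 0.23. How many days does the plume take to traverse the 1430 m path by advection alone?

209

Hydraulic gradient i = (148.73 − 123.85) / 1430 = 24.88 / 1430 = 0.01740.
Darcy flux q = K · i = 90.50 × 0.01740 = 1.575 m/day.
Seepage velocity v = q / n_e = 1.575 / 0.23 = 6.846 m/day.
Travel time t = L / v = 1430 / 6.846 = 208.9 days.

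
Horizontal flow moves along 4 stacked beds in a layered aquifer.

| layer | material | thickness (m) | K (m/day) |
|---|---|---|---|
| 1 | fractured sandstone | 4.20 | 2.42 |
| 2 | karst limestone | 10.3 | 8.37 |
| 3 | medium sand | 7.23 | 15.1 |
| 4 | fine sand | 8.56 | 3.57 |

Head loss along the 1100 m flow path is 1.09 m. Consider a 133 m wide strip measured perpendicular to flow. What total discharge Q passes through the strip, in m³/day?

Flow is parallel to layering, so each bed carries its own Darcy discharge and the transmissivities add.
Σ(K_i·b_i) = 2.42×4.20 + 8.37×10.3 + 15.1×7.23 + 3.57×8.56 = 236.1 m²/day.
Hydraulic gradient i = Δh / L = 1.09 / 1100 = 0.0009909.
Q = Σ(K_i·b_i) · W · i = 236.1 × 133 × 0.0009909 = 31.12 m³/day.

31.1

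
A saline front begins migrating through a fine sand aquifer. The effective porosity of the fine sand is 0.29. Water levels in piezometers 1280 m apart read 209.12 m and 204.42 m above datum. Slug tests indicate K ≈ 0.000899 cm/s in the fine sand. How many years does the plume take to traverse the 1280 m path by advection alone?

Convert K: 0.000899 cm/s × 864 = 0.7767 m/day.
Hydraulic gradient i = (209.12 − 204.42) / 1280 = 4.7 / 1280 = 0.003672.
Darcy flux q = K · i = 0.7767 × 0.003672 = 0.002852 m/day.
Seepage velocity v = q / n_e = 0.002852 / 0.29 = 0.009835 m/day.
Travel time t = L / v = 1280 / 0.009835 = 1.302e+05 days = 356.3 years.

356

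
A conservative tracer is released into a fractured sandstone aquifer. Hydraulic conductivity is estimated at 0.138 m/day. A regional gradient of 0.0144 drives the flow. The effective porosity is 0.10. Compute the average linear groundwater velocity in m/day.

0.0199

Hydraulic gradient i = 0.0144.
Darcy flux q = K · i = 0.1380 × 0.01440 = 0.001987 m/day.
Seepage velocity v = q / n_e = 0.001987 / 0.10 = 0.01987 m/day.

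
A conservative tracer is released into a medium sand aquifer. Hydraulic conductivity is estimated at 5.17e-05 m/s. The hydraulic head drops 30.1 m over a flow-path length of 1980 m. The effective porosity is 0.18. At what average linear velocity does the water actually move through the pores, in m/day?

Convert K: 5.17e-05 m/s × 86400 = 4.467 m/day.
Hydraulic gradient i = Δh / L = 30.1 / 1980 = 0.01520.
Darcy flux q = K · i = 4.467 × 0.01520 = 0.06791 m/day.
Seepage velocity v = q / n_e = 0.06791 / 0.18 = 0.3773 m/day.

0.377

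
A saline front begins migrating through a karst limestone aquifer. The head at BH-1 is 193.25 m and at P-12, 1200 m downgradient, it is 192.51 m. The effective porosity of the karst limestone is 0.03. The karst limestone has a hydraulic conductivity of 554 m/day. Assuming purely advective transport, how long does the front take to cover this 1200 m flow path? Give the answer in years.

0.289

Hydraulic gradient i = (193.25 − 192.51) / 1200 = 0.74 / 1200 = 0.0006167.
Darcy flux q = K · i = 554.0 × 0.0006167 = 0.3416 m/day.
Seepage velocity v = q / n_e = 0.3416 / 0.03 = 11.39 m/day.
Travel time t = L / v = 1200 / 11.39 = 105.4 days = 0.2885 years.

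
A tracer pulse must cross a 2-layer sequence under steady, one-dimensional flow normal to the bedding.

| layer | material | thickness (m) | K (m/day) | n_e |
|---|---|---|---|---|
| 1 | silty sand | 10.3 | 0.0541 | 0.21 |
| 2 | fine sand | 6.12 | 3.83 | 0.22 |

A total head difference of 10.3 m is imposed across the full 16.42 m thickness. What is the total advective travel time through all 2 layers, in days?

65.4

With flow normal to the layers, continuity requires the same specific discharge q through every layer.
Σ(b_i/K_i) = 10.3/0.0541 + 6.12/3.83 = 192.0 d.
q = Δh / Σ(b_i/K_i) = 10.3 / 192.0 = 0.05365 m/day.
In each layer the seepage velocity is v_i = q/n_i, so the layer transit time is t_i = b_i·n_i / q:
  layer 1 (silty sand): t_1 = 10.3 × 0.21 / 0.05365 = 40.32 d
  layer 2 (fine sand): t_2 = 6.12 × 0.22 / 0.05365 = 25.10 d
Total t = Σ t_i = 65.41 days.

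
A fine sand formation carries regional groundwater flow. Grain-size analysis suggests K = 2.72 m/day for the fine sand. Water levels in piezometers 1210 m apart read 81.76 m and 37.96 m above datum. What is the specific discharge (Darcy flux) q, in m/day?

Hydraulic gradient i = (81.76 − 37.96) / 1210 = 43.8 / 1210 = 0.03620.
Specific discharge q = K · i = 2.720 × 0.03620 = 0.09846 m/day.

0.0985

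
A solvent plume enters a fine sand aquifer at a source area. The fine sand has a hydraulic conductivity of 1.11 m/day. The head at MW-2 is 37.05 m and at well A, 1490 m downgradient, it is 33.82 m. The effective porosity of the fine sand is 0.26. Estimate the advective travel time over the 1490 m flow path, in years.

Hydraulic gradient i = (37.05 − 33.82) / 1490 = 3.23 / 1490 = 0.002168.
Darcy flux q = K · i = 1.110 × 0.002168 = 0.002406 m/day.
Seepage velocity v = q / n_e = 0.002406 / 0.26 = 0.009255 m/day.
Travel time t = L / v = 1490 / 0.009255 = 1.610e+05 days = 440.8 years.

441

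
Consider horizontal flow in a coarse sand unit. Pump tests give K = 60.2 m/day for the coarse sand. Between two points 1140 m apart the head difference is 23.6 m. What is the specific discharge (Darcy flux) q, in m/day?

Hydraulic gradient i = Δh / L = 23.6 / 1140 = 0.02070.
Specific discharge q = K · i = 60.20 × 0.02070 = 1.246 m/day.

1.25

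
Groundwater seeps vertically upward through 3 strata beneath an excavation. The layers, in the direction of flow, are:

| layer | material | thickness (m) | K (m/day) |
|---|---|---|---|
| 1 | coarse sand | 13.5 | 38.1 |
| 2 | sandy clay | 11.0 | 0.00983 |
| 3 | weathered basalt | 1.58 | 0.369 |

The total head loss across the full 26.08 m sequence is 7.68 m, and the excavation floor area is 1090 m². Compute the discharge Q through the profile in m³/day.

7.45

Flow is perpendicular to layering, so the layers act in series and the equivalent K is the thickness-weighted harmonic mean.
Total thickness L = 13.5 + 11.0 + 1.58 = 26.08 m.
Σ(b_i/K_i) = 13.5/38.1 + 11.0/0.00983 + 1.58/0.369 = 1124 d.
K_eq = L / Σ(b_i/K_i) = 26.08 / 1124 = 0.02321 m/day.
Q = K_eq · A · (Δh/L) = 0.02321 × 1090 × (7.68/26.08) = 7.450 m³/day.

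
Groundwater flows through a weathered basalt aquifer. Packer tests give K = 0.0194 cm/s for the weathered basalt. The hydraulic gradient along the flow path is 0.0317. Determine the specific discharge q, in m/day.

0.531

Convert K: 0.0194 cm/s × 864 = 16.76 m/day.
Hydraulic gradient i = 0.0317.
Specific discharge q = K · i = 16.76 × 0.03170 = 0.5313 m/day.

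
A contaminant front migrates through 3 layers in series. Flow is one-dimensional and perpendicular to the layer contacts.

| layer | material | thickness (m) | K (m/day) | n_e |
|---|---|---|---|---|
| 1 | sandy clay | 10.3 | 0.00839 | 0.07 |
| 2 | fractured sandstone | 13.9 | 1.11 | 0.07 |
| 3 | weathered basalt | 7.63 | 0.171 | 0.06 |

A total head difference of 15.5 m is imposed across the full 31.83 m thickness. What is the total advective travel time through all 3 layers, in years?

With flow normal to the layers, continuity requires the same specific discharge q through every layer.
Σ(b_i/K_i) = 10.3/0.00839 + 13.9/1.11 + 7.63/0.171 = 1285 d.
q = Δh / Σ(b_i/K_i) = 15.5 / 1285 = 0.01206 m/day.
In each layer the seepage velocity is v_i = q/n_i, so the layer transit time is t_i = b_i·n_i / q:
  layer 1 (sandy clay): t_1 = 10.3 × 0.07 / 0.01206 = 59.76 d
  layer 2 (fractured sandstone): t_2 = 13.9 × 0.07 / 0.01206 = 80.65 d
  layer 3 (weathered basalt): t_3 = 7.63 × 0.06 / 0.01206 = 37.95 d
Total t = Σ t_i = 178.4 days = 0.4883 years.

0.488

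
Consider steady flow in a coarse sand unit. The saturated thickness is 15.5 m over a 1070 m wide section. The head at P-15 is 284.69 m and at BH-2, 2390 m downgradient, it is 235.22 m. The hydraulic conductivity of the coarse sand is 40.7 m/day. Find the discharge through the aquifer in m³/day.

Cross-sectional area A = 1070 × 15.5 = 16585 m².
Hydraulic gradient i = (284.69 − 235.22) / 2390 = 49.47 / 2390 = 0.02070.
Darcy's law: Q = K · A · i = 40.70 × 16585 × 0.02070 = 13972 m³/day.

14000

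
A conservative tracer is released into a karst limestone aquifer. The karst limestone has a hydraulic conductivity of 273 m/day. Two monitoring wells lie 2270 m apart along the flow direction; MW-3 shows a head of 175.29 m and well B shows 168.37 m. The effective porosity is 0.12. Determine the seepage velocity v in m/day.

6.94

Hydraulic gradient i = (175.29 − 168.37) / 2270 = 6.92 / 2270 = 0.003048.
Darcy flux q = K · i = 273.0 × 0.003048 = 0.8322 m/day.
Seepage velocity v = q / n_e = 0.8322 / 0.12 = 6.935 m/day.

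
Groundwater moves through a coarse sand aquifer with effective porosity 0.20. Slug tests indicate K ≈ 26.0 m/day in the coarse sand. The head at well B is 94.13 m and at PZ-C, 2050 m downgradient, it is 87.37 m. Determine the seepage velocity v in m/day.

Hydraulic gradient i = (94.13 − 87.37) / 2050 = 6.76 / 2050 = 0.003298.
Darcy flux q = K · i = 26.00 × 0.003298 = 0.08574 m/day.
Seepage velocity v = q / n_e = 0.08574 / 0.20 = 0.4287 m/day.

0.429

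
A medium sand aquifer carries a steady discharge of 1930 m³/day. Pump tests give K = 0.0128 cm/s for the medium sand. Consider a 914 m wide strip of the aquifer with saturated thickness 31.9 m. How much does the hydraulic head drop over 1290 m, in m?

7.72

Convert K: 0.0128 cm/s × 864 = 11.06 m/day.
Cross-sectional area A = 914 × 31.9 = 29157 m².
From Q = K·A·i, i = Q / (K·A) = 1930 / (11.06 × 29157) = 0.005985.
Head loss Δh = i · L = 0.005985 × 1290 = 7.721 m.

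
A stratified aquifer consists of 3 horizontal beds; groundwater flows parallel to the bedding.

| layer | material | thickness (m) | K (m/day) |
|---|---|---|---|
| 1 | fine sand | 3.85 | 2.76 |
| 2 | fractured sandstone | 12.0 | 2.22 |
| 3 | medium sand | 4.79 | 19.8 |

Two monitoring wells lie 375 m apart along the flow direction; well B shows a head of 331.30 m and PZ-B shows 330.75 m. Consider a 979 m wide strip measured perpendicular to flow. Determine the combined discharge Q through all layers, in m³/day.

190

Flow is parallel to layering, so each bed carries its own Darcy discharge and the transmissivities add.
Σ(K_i·b_i) = 2.76×3.85 + 2.22×12.0 + 19.8×4.79 = 132.1 m²/day.
Hydraulic gradient i = (331.30 − 330.75) / 375 = 0.55 / 375 = 0.001467.
Q = Σ(K_i·b_i) · W · i = 132.1 × 979 × 0.001467 = 189.7 m³/day.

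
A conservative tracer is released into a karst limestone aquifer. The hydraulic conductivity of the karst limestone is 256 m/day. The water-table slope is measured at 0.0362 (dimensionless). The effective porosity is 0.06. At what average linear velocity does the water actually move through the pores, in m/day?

Hydraulic gradient i = 0.0362.
Darcy flux q = K · i = 256.0 × 0.03620 = 9.267 m/day.
Seepage velocity v = q / n_e = 9.267 / 0.06 = 154.5 m/day.

154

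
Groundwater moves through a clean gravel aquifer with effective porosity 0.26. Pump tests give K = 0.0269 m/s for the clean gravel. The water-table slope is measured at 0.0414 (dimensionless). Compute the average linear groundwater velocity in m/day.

Convert K: 0.0269 m/s × 86400 = 2324 m/day.
Hydraulic gradient i = 0.0414.
Darcy flux q = K · i = 2324 × 0.04140 = 96.22 m/day.
Seepage velocity v = q / n_e = 96.22 / 0.26 = 370.1 m/day.

370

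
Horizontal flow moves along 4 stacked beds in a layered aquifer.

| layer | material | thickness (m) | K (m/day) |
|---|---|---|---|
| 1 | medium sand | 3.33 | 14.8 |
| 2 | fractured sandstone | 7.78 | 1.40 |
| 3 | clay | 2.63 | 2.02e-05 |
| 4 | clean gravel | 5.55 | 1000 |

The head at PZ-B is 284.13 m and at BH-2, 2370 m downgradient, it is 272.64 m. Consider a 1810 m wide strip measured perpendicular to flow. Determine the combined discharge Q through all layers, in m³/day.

49200

Flow is parallel to layering, so each bed carries its own Darcy discharge and the transmissivities add.
Σ(K_i·b_i) = 14.8×3.33 + 1.40×7.78 + 2.02e-05×2.63 + 1000×5.55 = 5610 m²/day.
Hydraulic gradient i = (284.13 − 272.64) / 2370 = 11.49 / 2370 = 0.004848.
Q = Σ(K_i·b_i) · W · i = 5610 × 1810 × 0.004848 = 49230 m³/day.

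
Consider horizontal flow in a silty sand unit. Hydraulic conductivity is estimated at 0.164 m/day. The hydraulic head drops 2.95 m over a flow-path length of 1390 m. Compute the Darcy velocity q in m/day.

Hydraulic gradient i = Δh / L = 2.95 / 1390 = 0.002122.
Specific discharge q = K · i = 0.1640 × 0.002122 = 0.0003481 m/day.

0.000348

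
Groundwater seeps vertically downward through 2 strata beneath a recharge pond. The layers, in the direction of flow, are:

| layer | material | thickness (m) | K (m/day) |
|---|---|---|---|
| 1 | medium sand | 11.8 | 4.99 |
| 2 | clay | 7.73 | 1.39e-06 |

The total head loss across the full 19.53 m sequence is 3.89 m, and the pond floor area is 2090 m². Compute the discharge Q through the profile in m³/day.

Flow is perpendicular to layering, so the layers act in series and the equivalent K is the thickness-weighted harmonic mean.
Total thickness L = 11.8 + 7.73 = 19.53 m.
Σ(b_i/K_i) = 11.8/4.99 + 7.73/1.39e-06 = 5.561e+06 d.
K_eq = L / Σ(b_i/K_i) = 19.53 / 5.561e+06 = 3.512e-06 m/day.
Q = K_eq · A · (Δh/L) = 3.512e-06 × 2090 × (3.89/19.53) = 0.001462 m³/day.

0.00146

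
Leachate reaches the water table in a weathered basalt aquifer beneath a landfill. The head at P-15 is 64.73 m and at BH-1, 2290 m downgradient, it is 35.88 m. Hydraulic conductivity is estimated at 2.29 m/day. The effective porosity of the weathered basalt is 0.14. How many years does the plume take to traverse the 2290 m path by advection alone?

30.4

Hydraulic gradient i = (64.73 − 35.88) / 2290 = 28.85 / 2290 = 0.01260.
Darcy flux q = K · i = 2.290 × 0.01260 = 0.02885 m/day.
Seepage velocity v = q / n_e = 0.02885 / 0.14 = 0.2061 m/day.
Travel time t = L / v = 2290 / 0.2061 = 11113 days = 30.42 years.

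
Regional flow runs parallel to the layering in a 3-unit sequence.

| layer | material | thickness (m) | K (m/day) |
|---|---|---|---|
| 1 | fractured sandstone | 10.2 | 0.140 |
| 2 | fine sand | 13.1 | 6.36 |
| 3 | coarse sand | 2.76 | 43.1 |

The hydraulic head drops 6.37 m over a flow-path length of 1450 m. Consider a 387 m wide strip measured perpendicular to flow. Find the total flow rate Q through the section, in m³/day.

346

Flow is parallel to layering, so each bed carries its own Darcy discharge and the transmissivities add.
Σ(K_i·b_i) = 0.140×10.2 + 6.36×13.1 + 43.1×2.76 = 203.7 m²/day.
Hydraulic gradient i = Δh / L = 6.37 / 1450 = 0.004393.
Q = Σ(K_i·b_i) · W · i = 203.7 × 387 × 0.004393 = 346.3 m³/day.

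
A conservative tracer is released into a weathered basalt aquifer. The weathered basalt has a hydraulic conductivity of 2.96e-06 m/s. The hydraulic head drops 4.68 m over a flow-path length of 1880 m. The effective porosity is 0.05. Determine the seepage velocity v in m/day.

Convert K: 2.96e-06 m/s × 86400 = 0.2557 m/day.
Hydraulic gradient i = Δh / L = 4.68 / 1880 = 0.002489.
Darcy flux q = K · i = 0.2557 × 0.002489 = 0.0006366 m/day.
Seepage velocity v = q / n_e = 0.0006366 / 0.05 = 0.01273 m/day.

0.0127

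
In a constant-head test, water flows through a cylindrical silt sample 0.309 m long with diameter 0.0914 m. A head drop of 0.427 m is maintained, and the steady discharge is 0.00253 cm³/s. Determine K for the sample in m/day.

Cross-sectional area A = π·(d/2)² = π × (0.0914/2)² = 0.006561 m².
Convert discharge: 0.00253 cm³/s = 2.530e-09 m³/s.
Darcy's law rearranged: K = Q·L / (A·Δh) = 2.530e-09 × 0.309 / (0.006561 × 0.427) = 2.790e-07 m/s = 0.02411 m/day.

0.0241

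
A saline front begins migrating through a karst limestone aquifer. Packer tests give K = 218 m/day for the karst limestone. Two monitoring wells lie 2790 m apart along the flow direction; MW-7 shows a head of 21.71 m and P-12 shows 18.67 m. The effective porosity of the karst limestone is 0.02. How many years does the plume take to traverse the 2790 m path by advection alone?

0.643

Hydraulic gradient i = (21.71 − 18.67) / 2790 = 3.04 / 2790 = 0.001090.
Darcy flux q = K · i = 218.0 × 0.001090 = 0.2375 m/day.
Seepage velocity v = q / n_e = 0.2375 / 0.02 = 11.88 m/day.
Travel time t = L / v = 2790 / 11.88 = 234.9 days = 0.6432 years.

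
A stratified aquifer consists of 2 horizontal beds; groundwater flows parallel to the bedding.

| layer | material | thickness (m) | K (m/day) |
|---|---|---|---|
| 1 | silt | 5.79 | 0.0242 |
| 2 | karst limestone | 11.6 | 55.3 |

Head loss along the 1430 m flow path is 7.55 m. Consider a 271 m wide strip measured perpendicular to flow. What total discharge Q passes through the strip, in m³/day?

918

Flow is parallel to layering, so each bed carries its own Darcy discharge and the transmissivities add.
Σ(K_i·b_i) = 0.0242×5.79 + 55.3×11.6 = 641.6 m²/day.
Hydraulic gradient i = Δh / L = 7.55 / 1430 = 0.005280.
Q = Σ(K_i·b_i) · W · i = 641.6 × 271 × 0.005280 = 918.0 m³/day.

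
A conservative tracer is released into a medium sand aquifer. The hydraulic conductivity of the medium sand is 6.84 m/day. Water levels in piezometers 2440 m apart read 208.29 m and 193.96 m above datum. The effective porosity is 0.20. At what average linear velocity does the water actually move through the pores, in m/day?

0.201

Hydraulic gradient i = (208.29 − 193.96) / 2440 = 14.33 / 2440 = 0.005873.
Darcy flux q = K · i = 6.840 × 0.005873 = 0.04017 m/day.
Seepage velocity v = q / n_e = 0.04017 / 0.20 = 0.2009 m/day.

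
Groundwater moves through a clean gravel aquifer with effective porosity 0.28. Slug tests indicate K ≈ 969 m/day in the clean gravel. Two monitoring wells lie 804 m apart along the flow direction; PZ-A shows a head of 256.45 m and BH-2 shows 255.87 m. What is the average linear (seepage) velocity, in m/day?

2.50

Hydraulic gradient i = (256.45 − 255.87) / 804 = 0.58 / 804 = 0.0007214.
Darcy flux q = K · i = 969.0 × 0.0007214 = 0.6990 m/day.
Seepage velocity v = q / n_e = 0.6990 / 0.28 = 2.497 m/day.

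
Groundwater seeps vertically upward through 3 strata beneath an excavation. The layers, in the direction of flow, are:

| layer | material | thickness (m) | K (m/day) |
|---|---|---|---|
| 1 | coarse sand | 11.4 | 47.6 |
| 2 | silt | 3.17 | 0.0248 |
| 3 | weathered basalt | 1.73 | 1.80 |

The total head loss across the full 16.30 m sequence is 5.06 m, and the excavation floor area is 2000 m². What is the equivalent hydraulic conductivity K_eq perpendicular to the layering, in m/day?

0.126

Flow is perpendicular to layering, so the layers act in series and the equivalent K is the thickness-weighted harmonic mean.
Total thickness L = 11.4 + 3.17 + 1.73 = 16.30 m.
Σ(b_i/K_i) = 11.4/47.6 + 3.17/0.0248 + 1.73/1.80 = 129.0 d.
K_eq = L / Σ(b_i/K_i) = 16.30 / 129.0 = 0.1263 m/day.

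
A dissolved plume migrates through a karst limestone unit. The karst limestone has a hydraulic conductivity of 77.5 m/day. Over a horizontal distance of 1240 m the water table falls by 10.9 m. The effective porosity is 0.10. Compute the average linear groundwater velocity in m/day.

Hydraulic gradient i = Δh / L = 10.9 / 1240 = 0.008790.
Darcy flux q = K · i = 77.50 × 0.008790 = 0.6813 m/day.
Seepage velocity v = q / n_e = 0.6813 / 0.10 = 6.812 m/day.

6.81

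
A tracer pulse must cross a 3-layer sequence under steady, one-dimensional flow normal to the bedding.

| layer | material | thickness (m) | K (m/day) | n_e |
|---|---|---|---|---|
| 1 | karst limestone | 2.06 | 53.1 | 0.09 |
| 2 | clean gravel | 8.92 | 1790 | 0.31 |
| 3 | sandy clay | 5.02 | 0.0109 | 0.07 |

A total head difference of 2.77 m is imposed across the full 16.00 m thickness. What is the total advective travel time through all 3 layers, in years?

1.50

With flow normal to the layers, continuity requires the same specific discharge q through every layer.
Σ(b_i/K_i) = 2.06/53.1 + 8.92/1790 + 5.02/0.0109 = 460.6 d.
q = Δh / Σ(b_i/K_i) = 2.77 / 460.6 = 0.006014 m/day.
In each layer the seepage velocity is v_i = q/n_i, so the layer transit time is t_i = b_i·n_i / q:
  layer 1 (karst limestone): t_1 = 2.06 × 0.09 / 0.006014 = 30.83 d
  layer 2 (clean gravel): t_2 = 8.92 × 0.31 / 0.006014 = 459.8 d
  layer 3 (sandy clay): t_3 = 5.02 × 0.07 / 0.006014 = 58.43 d
Total t = Σ t_i = 549.1 days = 1.503 years.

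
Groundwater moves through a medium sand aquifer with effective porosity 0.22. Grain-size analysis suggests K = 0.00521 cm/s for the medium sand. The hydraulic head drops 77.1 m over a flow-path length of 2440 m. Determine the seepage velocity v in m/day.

0.647

Convert K: 0.00521 cm/s × 864 = 4.501 m/day.
Hydraulic gradient i = Δh / L = 77.1 / 2440 = 0.03160.
Darcy flux q = K · i = 4.501 × 0.03160 = 0.1422 m/day.
Seepage velocity v = q / n_e = 0.1422 / 0.22 = 0.6465 m/day.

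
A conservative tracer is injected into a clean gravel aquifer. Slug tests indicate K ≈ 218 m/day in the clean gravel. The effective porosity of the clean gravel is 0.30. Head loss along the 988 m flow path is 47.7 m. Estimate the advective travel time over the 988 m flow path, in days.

Hydraulic gradient i = Δh / L = 47.7 / 988 = 0.04828.
Darcy flux q = K · i = 218.0 × 0.04828 = 10.52 m/day.
Seepage velocity v = q / n_e = 10.52 / 0.30 = 35.08 m/day.
Travel time t = L / v = 988 / 35.08 = 28.16 days.

28.2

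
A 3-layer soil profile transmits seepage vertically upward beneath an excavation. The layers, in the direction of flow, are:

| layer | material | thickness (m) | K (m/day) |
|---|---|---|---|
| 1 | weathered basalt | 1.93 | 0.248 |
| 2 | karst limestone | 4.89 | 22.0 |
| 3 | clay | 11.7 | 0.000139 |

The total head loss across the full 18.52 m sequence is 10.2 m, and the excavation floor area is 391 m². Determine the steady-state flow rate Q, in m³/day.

Flow is perpendicular to layering, so the layers act in series and the equivalent K is the thickness-weighted harmonic mean.
Total thickness L = 1.93 + 4.89 + 11.7 = 18.52 m.
Σ(b_i/K_i) = 1.93/0.248 + 4.89/22.0 + 11.7/0.000139 = 84181 d.
K_eq = L / Σ(b_i/K_i) = 18.52 / 84181 = 0.0002200 m/day.
Q = K_eq · A · (Δh/L) = 0.0002200 × 391 × (10.2/18.52) = 0.04738 m³/day.

0.0474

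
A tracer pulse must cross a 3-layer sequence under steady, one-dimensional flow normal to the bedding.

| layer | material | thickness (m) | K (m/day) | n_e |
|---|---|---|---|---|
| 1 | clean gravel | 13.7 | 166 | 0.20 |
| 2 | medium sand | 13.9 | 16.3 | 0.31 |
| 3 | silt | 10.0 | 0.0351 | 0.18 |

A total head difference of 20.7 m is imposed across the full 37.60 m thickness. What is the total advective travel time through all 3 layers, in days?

122

With flow normal to the layers, continuity requires the same specific discharge q through every layer.
Σ(b_i/K_i) = 13.7/166 + 13.9/16.3 + 10.0/0.0351 = 285.8 d.
q = Δh / Σ(b_i/K_i) = 20.7 / 285.8 = 0.07242 m/day.
In each layer the seepage velocity is v_i = q/n_i, so the layer transit time is t_i = b_i·n_i / q:
  layer 1 (clean gravel): t_1 = 13.7 × 0.20 / 0.07242 = 37.84 d
  layer 2 (medium sand): t_2 = 13.9 × 0.31 / 0.07242 = 59.50 d
  layer 3 (silt): t_3 = 10.0 × 0.18 / 0.07242 = 24.86 d
Total t = Σ t_i = 122.2 days.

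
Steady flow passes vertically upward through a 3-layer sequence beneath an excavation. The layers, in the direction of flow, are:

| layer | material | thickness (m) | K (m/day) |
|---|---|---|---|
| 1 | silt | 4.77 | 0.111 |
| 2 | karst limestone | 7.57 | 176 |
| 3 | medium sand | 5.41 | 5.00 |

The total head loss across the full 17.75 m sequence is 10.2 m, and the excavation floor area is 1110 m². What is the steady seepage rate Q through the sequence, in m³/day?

Flow is perpendicular to layering, so the layers act in series and the equivalent K is the thickness-weighted harmonic mean.
Total thickness L = 4.77 + 7.57 + 5.41 = 17.75 m.
Σ(b_i/K_i) = 4.77/0.111 + 7.57/176 + 5.41/5.00 = 44.10 d.
K_eq = L / Σ(b_i/K_i) = 17.75 / 44.10 = 0.4025 m/day.
Q = K_eq · A · (Δh/L) = 0.4025 × 1110 × (10.2/17.75) = 256.7 m³/day.

257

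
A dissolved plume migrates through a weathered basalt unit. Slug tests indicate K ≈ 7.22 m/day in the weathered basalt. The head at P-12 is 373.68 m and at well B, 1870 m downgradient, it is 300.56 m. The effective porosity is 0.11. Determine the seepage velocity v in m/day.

2.57

Hydraulic gradient i = (373.68 − 300.56) / 1870 = 73.12 / 1870 = 0.03910.
Darcy flux q = K · i = 7.220 × 0.03910 = 0.2823 m/day.
Seepage velocity v = q / n_e = 0.2823 / 0.11 = 2.566 m/day.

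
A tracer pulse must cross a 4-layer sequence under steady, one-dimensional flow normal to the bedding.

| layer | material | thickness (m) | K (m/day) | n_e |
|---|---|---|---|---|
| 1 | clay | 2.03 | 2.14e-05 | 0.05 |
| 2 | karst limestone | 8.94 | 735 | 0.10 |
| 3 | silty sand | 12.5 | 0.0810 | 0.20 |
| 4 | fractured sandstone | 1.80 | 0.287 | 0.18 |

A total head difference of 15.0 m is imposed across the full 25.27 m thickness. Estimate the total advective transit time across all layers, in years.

With flow normal to the layers, continuity requires the same specific discharge q through every layer.
Σ(b_i/K_i) = 2.03/2.14e-05 + 8.94/735 + 12.5/0.0810 + 1.80/0.287 = 95020 d.
q = Δh / Σ(b_i/K_i) = 15.0 / 95020 = 0.0001579 m/day.
In each layer the seepage velocity is v_i = q/n_i, so the layer transit time is t_i = b_i·n_i / q:
  layer 1 (clay): t_1 = 2.03 × 0.05 / 0.0001579 = 643.0 d
  layer 2 (karst limestone): t_2 = 8.94 × 0.10 / 0.0001579 = 5663 d
  layer 3 (silty sand): t_3 = 12.5 × 0.20 / 0.0001579 = 15837 d
  layer 4 (fractured sandstone): t_4 = 1.80 × 0.18 / 0.0001579 = 2052 d
Total t = Σ t_i = 24195 days = 66.24 years.

66.2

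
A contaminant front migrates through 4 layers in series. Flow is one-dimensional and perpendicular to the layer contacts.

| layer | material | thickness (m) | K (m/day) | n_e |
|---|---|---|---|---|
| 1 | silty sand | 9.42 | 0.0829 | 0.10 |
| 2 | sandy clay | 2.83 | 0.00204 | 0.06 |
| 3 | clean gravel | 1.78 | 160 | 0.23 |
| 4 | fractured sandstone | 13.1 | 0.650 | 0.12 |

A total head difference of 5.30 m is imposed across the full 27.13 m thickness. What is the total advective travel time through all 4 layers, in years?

2.43

With flow normal to the layers, continuity requires the same specific discharge q through every layer.
Σ(b_i/K_i) = 9.42/0.0829 + 2.83/0.00204 + 1.78/160 + 13.1/0.650 = 1521 d.
q = Δh / Σ(b_i/K_i) = 5.30 / 1521 = 0.003484 m/day.
In each layer the seepage velocity is v_i = q/n_i, so the layer transit time is t_i = b_i·n_i / q:
  layer 1 (silty sand): t_1 = 9.42 × 0.10 / 0.003484 = 270.3 d
  layer 2 (sandy clay): t_2 = 2.83 × 0.06 / 0.003484 = 48.73 d
  layer 3 (clean gravel): t_3 = 1.78 × 0.23 / 0.003484 = 117.5 d
  layer 4 (fractured sandstone): t_4 = 13.1 × 0.12 / 0.003484 = 451.1 d
Total t = Σ t_i = 887.7 days = 2.430 years.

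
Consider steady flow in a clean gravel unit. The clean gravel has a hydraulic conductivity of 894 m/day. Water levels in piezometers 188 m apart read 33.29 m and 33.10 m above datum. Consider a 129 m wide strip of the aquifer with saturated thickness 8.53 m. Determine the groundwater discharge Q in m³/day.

994

Cross-sectional area A = 129 × 8.53 = 1100 m².
Hydraulic gradient i = (33.29 − 33.10) / 188 = 0.19 / 188 = 0.001011.
Darcy's law: Q = K · A · i = 894.0 × 1100 × 0.001011 = 994.2 m³/day.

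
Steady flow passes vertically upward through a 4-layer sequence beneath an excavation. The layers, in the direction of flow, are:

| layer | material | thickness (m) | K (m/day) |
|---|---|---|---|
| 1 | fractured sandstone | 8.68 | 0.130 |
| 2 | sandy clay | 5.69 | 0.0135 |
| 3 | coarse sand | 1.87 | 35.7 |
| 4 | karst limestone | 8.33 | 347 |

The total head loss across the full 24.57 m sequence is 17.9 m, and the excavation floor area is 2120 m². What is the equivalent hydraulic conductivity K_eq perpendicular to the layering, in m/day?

Flow is perpendicular to layering, so the layers act in series and the equivalent K is the thickness-weighted harmonic mean.
Total thickness L = 8.68 + 5.69 + 1.87 + 8.33 = 24.57 m.
Σ(b_i/K_i) = 8.68/0.130 + 5.69/0.0135 + 1.87/35.7 + 8.33/347 = 488.3 d.
K_eq = L / Σ(b_i/K_i) = 24.57 / 488.3 = 0.05031 m/day.

0.0503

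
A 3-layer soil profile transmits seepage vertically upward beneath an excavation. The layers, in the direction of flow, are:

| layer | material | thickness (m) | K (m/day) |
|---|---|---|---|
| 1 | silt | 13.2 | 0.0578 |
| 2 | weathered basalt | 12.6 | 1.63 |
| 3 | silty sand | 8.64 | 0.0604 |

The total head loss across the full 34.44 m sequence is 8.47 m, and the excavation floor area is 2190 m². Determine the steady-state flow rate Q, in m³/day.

Flow is perpendicular to layering, so the layers act in series and the equivalent K is the thickness-weighted harmonic mean.
Total thickness L = 13.2 + 12.6 + 8.64 = 34.44 m.
Σ(b_i/K_i) = 13.2/0.0578 + 12.6/1.63 + 8.64/0.0604 = 379.2 d.
K_eq = L / Σ(b_i/K_i) = 34.44 / 379.2 = 0.09083 m/day.
Q = K_eq · A · (Δh/L) = 0.09083 × 2190 × (8.47/34.44) = 48.92 m³/day.

48.9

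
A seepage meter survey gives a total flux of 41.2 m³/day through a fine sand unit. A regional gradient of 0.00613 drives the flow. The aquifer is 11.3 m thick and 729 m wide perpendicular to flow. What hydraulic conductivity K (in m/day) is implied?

0.816

Cross-sectional area A = 729 × 11.3 = 8238 m².
Hydraulic gradient i = 0.00613.
From Q = K·A·i, K = Q / (A·i) = 41.2 / (8238 × 0.006130) = 0.8159 m/day.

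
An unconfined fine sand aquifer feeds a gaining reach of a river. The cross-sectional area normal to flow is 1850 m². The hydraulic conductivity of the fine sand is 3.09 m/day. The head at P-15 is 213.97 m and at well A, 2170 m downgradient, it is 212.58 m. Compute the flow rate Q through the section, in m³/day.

3.66

Hydraulic gradient i = (213.97 − 212.58) / 2170 = 1.39 / 2170 = 0.0006406.
Darcy's law: Q = K · A · i = 3.090 × 1850 × 0.0006406 = 3.662 m³/day.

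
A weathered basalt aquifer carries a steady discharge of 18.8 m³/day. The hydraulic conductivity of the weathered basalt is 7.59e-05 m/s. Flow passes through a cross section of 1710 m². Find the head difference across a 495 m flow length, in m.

Convert K: 7.59e-05 m/s × 86400 = 6.558 m/day.
From Q = K·A·i, i = Q / (K·A) = 18.8 / (6.558 × 1710) = 0.001677.
Head loss Δh = i · L = 0.001677 × 495 = 0.8299 m.

0.830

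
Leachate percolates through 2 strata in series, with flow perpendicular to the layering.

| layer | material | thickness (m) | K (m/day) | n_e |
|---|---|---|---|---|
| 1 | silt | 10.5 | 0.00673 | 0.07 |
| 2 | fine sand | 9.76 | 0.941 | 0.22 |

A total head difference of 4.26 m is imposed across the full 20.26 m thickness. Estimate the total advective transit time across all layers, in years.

With flow normal to the layers, continuity requires the same specific discharge q through every layer.
Σ(b_i/K_i) = 10.5/0.00673 + 9.76/0.941 = 1571 d.
q = Δh / Σ(b_i/K_i) = 4.26 / 1571 = 0.002712 m/day.
In each layer the seepage velocity is v_i = q/n_i, so the layer transit time is t_i = b_i·n_i / q:
  layer 1 (silt): t_1 = 10.5 × 0.07 / 0.002712 = 271.0 d
  layer 2 (fine sand): t_2 = 9.76 × 0.22 / 0.002712 = 791.6 d
Total t = Σ t_i = 1063 days = 2.909 years.

2.91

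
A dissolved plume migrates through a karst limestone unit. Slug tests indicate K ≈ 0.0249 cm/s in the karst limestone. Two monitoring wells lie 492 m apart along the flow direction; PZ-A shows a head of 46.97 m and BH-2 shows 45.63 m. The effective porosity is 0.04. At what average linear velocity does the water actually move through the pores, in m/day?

1.46

Convert K: 0.0249 cm/s × 864 = 21.51 m/day.
Hydraulic gradient i = (46.97 − 45.63) / 492 = 1.34 / 492 = 0.002724.
Darcy flux q = K · i = 21.51 × 0.002724 = 0.05859 m/day.
Seepage velocity v = q / n_e = 0.05859 / 0.04 = 1.465 m/day.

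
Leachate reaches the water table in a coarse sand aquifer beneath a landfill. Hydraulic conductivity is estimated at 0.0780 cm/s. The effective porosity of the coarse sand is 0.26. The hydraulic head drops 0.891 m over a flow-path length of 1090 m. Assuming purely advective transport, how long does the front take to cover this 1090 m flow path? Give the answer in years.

Convert K: 0.0780 cm/s × 864 = 67.39 m/day.
Hydraulic gradient i = Δh / L = 0.891 / 1090 = 0.0008174.
Darcy flux q = K · i = 67.39 × 0.0008174 = 0.05509 m/day.
Seepage velocity v = q / n_e = 0.05509 / 0.26 = 0.2119 m/day.
Travel time t = L / v = 1090 / 0.2119 = 5144 days = 14.08 years.

14.1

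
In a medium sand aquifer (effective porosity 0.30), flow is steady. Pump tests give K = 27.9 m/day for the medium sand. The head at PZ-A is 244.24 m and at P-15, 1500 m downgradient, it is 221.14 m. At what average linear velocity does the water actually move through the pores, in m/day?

1.43

Hydraulic gradient i = (244.24 − 221.14) / 1500 = 23.1 / 1500 = 0.01540.
Darcy flux q = K · i = 27.90 × 0.01540 = 0.4297 m/day.
Seepage velocity v = q / n_e = 0.4297 / 0.30 = 1.432 m/day.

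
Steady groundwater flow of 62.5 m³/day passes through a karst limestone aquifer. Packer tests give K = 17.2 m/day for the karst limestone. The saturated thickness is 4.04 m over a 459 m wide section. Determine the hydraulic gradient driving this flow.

0.00196

Cross-sectional area A = 459 × 4.04 = 1854 m².
From Q = K·A·i, i = Q / (K·A) = 62.5 / (17.20 × 1854) = 0.001960.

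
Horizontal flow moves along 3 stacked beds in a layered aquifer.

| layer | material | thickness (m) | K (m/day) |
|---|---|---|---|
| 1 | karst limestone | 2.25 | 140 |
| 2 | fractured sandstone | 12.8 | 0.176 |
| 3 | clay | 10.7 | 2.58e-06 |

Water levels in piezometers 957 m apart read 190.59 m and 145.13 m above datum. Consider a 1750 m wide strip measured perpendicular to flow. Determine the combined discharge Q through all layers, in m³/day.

26400

Flow is parallel to layering, so each bed carries its own Darcy discharge and the transmissivities add.
Σ(K_i·b_i) = 140×2.25 + 0.176×12.8 + 2.58e-06×10.7 = 317.3 m²/day.
Hydraulic gradient i = (190.59 − 145.13) / 957 = 45.46 / 957 = 0.04750.
Q = Σ(K_i·b_i) · W · i = 317.3 × 1750 × 0.04750 = 26373 m³/day.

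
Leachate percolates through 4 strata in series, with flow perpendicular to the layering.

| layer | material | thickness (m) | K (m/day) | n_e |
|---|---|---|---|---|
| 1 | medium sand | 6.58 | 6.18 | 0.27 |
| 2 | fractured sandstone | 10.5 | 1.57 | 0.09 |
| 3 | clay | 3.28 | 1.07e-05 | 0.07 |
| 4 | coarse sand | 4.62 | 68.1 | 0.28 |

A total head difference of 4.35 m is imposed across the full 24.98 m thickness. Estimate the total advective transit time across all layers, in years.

819

With flow normal to the layers, continuity requires the same specific discharge q through every layer.
Σ(b_i/K_i) = 6.58/6.18 + 10.5/1.57 + 3.28/1.07e-05 + 4.62/68.1 = 3.065e+05 d.
q = Δh / Σ(b_i/K_i) = 4.35 / 3.065e+05 = 1.419e-05 m/day.
In each layer the seepage velocity is v_i = q/n_i, so the layer transit time is t_i = b_i·n_i / q:
  layer 1 (medium sand): t_1 = 6.58 × 0.27 / 1.419e-05 = 1.252e+05 d
  layer 2 (fractured sandstone): t_2 = 10.5 × 0.09 / 1.419e-05 = 66595 d
  layer 3 (clay): t_3 = 3.28 × 0.07 / 1.419e-05 = 16180 d
  layer 4 (coarse sand): t_4 = 4.62 × 0.28 / 1.419e-05 = 91162 d
Total t = Σ t_i = 2.991e+05 days = 819.0 years.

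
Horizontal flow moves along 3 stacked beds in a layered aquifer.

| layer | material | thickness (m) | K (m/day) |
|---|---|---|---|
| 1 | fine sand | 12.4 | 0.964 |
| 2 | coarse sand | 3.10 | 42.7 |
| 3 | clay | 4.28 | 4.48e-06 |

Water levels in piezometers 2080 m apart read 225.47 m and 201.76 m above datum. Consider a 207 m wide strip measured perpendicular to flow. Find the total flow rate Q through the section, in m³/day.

Flow is parallel to layering, so each bed carries its own Darcy discharge and the transmissivities add.
Σ(K_i·b_i) = 0.964×12.4 + 42.7×3.10 + 4.48e-06×4.28 = 144.3 m²/day.
Hydraulic gradient i = (225.47 − 201.76) / 2080 = 23.71 / 2080 = 0.01140.
Q = Σ(K_i·b_i) · W · i = 144.3 × 207 × 0.01140 = 340.5 m³/day.

341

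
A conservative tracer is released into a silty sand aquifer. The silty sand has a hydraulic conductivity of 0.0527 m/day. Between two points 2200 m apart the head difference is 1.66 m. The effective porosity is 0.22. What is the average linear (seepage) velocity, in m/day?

0.000181

Hydraulic gradient i = Δh / L = 1.66 / 2200 = 0.0007545.
Darcy flux q = K · i = 0.05270 × 0.0007545 = 3.976e-05 m/day.
Seepage velocity v = q / n_e = 3.976e-05 / 0.22 = 0.0001807 m/day.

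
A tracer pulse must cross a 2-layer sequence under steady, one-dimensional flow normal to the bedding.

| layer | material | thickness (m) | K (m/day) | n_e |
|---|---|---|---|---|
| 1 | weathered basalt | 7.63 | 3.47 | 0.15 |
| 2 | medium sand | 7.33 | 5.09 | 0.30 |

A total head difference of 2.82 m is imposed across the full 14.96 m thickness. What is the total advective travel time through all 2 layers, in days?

4.31

With flow normal to the layers, continuity requires the same specific discharge q through every layer.
Σ(b_i/K_i) = 7.63/3.47 + 7.33/5.09 = 3.639 d.
q = Δh / Σ(b_i/K_i) = 2.82 / 3.639 = 0.7750 m/day.
In each layer the seepage velocity is v_i = q/n_i, so the layer transit time is t_i = b_i·n_i / q:
  layer 1 (weathered basalt): t_1 = 7.63 × 0.15 / 0.7750 = 1.477 d
  layer 2 (medium sand): t_2 = 7.33 × 0.30 / 0.7750 = 2.838 d
Total t = Σ t_i = 4.314 days.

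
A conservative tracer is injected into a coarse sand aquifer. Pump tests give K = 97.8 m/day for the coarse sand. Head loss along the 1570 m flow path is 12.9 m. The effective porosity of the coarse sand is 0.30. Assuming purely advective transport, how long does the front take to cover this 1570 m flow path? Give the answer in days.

Hydraulic gradient i = Δh / L = 12.9 / 1570 = 0.008217.
Darcy flux q = K · i = 97.80 × 0.008217 = 0.8036 m/day.
Seepage velocity v = q / n_e = 0.8036 / 0.30 = 2.679 m/day.
Travel time t = L / v = 1570 / 2.679 = 586.1 days.

586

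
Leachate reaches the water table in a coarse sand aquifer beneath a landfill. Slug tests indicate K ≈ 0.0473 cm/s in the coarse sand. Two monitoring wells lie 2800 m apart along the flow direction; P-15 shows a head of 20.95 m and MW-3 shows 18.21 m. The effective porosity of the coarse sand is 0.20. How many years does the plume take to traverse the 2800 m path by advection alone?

38.3

Convert K: 0.0473 cm/s × 864 = 40.87 m/day.
Hydraulic gradient i = (20.95 − 18.21) / 2800 = 2.74 / 2800 = 0.0009786.
Darcy flux q = K · i = 40.87 × 0.0009786 = 0.03999 m/day.
Seepage velocity v = q / n_e = 0.03999 / 0.20 = 0.2000 m/day.
Travel time t = L / v = 2800 / 0.2000 = 14003 days = 38.34 years.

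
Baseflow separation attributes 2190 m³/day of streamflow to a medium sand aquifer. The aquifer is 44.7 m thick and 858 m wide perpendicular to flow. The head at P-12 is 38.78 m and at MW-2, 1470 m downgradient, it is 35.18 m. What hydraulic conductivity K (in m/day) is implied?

Cross-sectional area A = 858 × 44.7 = 38353 m².
Hydraulic gradient i = (38.78 − 35.18) / 1470 = 3.6 / 1470 = 0.002449.
From Q = K·A·i, K = Q / (A·i) = 2190 / (38353 × 0.002449) = 23.32 m/day.

23.3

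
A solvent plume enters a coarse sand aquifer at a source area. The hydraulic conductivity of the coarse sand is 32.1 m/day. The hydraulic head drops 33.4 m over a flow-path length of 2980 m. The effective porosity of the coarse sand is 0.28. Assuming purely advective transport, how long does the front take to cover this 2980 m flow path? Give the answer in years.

6.35

Hydraulic gradient i = Δh / L = 33.4 / 2980 = 0.01121.
Darcy flux q = K · i = 32.10 × 0.01121 = 0.3598 m/day.
Seepage velocity v = q / n_e = 0.3598 / 0.28 = 1.285 m/day.
Travel time t = L / v = 2980 / 1.285 = 2319 days = 6.350 years.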